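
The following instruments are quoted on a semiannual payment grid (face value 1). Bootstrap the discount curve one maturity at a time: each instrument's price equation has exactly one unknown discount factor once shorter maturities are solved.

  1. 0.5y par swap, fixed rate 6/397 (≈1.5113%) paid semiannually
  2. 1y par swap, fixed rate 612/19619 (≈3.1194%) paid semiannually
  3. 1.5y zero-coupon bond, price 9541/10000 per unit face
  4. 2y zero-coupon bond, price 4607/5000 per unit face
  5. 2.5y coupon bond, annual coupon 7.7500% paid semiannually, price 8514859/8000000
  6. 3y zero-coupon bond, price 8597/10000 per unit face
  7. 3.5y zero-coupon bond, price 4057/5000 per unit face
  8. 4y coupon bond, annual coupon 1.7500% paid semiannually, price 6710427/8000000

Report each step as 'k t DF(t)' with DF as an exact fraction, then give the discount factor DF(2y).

step 1 [0.5y] swap r/2=3/397: DF=(1 − 3/397·(0))/(1+3/397) = 397/400 ≈ 0.992500
step 2 [1y] swap r/2=306/19619: DF=(1 − 306/19619·(0.992500))/(1+306/19619) = 4847/5000 ≈ 0.969400
step 3 [1.5y] zero: DF = P = 9541/10000 ≈ 0.954100
step 4 [2y] zero: DF = P = 4607/5000 ≈ 0.921400
step 5 [2.5y] bond c/2=31/800: DF=(8514859/8000000 − 31/800·(0.992500+0.969400+0.954100+0.921400))/(1+31/800) = 1763/2000 ≈ 0.881500
step 6 [3y] zero: DF = P = 8597/10000 ≈ 0.859700
step 7 [3.5y] zero: DF = P = 4057/5000 ≈ 0.811400
step 8 [4y] bond c/2=7/800: DF=(6710427/8000000 − 7/800·(0.992500+0.969400+0.954100+0.921400+0.881500+0.859700+0.811400))/(1+7/800) = 7761/10000 ≈ 0.776100

1 1/2 397/400
2 1 4847/5000
3 3/2 9541/10000
4 2 4607/5000
5 5/2 1763/2000
6 3 8597/10000
7 7/2 4057/5000
8 4 7761/10000
DF(2y) = 4607/5000 ≈ 0.921400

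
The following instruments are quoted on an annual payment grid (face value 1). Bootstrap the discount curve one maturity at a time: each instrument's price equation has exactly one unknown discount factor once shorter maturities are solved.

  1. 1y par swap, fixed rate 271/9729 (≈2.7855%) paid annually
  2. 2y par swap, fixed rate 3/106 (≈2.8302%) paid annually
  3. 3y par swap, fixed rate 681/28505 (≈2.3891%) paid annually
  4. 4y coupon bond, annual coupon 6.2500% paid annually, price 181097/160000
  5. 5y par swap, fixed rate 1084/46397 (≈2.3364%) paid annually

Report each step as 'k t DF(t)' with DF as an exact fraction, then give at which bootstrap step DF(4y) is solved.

1 1 9729/10000
2 2 9457/10000
3 3 9319/10000
4 4 561/625
5 5 2229/2500
DF(4y) is solved at step 4

step 1 [1y] swap r/1=271/9729: DF=(1 − 271/9729·(0))/(1+271/9729) = 9729/10000 ≈ 0.972900
step 2 [2y] swap r/1=3/106: DF=(1 − 3/106·(0.972900))/(1+3/106) = 9457/10000 ≈ 0.945700
step 3 [3y] swap r/1=681/28505: DF=(1 − 681/28505·(0.972900+0.945700))/(1+681/28505) = 9319/10000 ≈ 0.931900
step 4 [4y] bond c/1=1/16: DF=(181097/160000 − 1/16·(0.972900+0.945700+0.931900))/(1+1/16) = 561/625 ≈ 0.897600
step 5 [5y] swap r/1=1084/46397: DF=(1 − 1084/46397·(0.972900+0.945700+0.931900+0.897600))/(1+1084/46397) = 2229/2500 ≈ 0.891600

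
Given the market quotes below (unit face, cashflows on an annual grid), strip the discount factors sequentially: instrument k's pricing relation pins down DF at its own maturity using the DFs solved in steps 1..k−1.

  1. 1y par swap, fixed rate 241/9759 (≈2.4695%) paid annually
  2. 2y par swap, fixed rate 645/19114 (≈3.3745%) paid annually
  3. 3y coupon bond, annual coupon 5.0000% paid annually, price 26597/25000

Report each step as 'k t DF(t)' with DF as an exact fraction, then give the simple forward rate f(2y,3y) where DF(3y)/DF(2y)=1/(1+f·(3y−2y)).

step 1 [1y] swap r/1=241/9759: DF=(1 − 241/9759·(0))/(1+241/9759) = 9759/10000 ≈ 0.975900
step 2 [2y] swap r/1=645/19114: DF=(1 − 645/19114·(0.975900))/(1+645/19114) = 1871/2000 ≈ 0.935500
step 3 [3y] bond c/1=1/20: DF=(26597/25000 − 1/20·(0.975900+0.935500))/(1+1/20) = 4611/5000 ≈ 0.922200

1 1 9759/10000
2 2 1871/2000
3 3 4611/5000
f(2y,3y) = ((1871/2000)/(4611/5000) − 1)/(1) = 133/9222 ≈ 1.4422%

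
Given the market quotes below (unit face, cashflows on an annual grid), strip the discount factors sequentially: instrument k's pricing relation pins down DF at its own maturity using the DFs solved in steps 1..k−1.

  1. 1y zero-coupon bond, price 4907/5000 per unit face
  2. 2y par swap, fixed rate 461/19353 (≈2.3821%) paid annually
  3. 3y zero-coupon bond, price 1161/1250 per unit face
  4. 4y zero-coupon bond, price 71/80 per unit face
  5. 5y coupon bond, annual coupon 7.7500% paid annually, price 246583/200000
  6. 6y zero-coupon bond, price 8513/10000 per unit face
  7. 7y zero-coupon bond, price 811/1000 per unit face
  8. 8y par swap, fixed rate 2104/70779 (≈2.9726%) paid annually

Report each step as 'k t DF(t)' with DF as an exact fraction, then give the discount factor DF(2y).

step 1 [1y] zero: DF = P = 4907/5000 ≈ 0.981400
step 2 [2y] swap r/1=461/19353: DF=(1 − 461/19353·(0.981400))/(1+461/19353) = 9539/10000 ≈ 0.953900
step 3 [3y] zero: DF = P = 1161/1250 ≈ 0.928800
step 4 [4y] zero: DF = P = 71/80 ≈ 0.887500
step 5 [5y] bond c/1=31/400: DF=(246583/200000 − 31/400·(0.981400+0.953900+0.928800+0.887500))/(1+31/400) = 1093/1250 ≈ 0.874400
step 6 [6y] zero: DF = P = 8513/10000 ≈ 0.851300
step 7 [7y] zero: DF = P = 811/1000 ≈ 0.811000
step 8 [8y] swap r/1=2104/70779: DF=(1 − 2104/70779·(0.981400+0.953900+0.928800+0.887500+0.874400+0.851300+0.811000))/(1+2104/70779) = 987/1250 ≈ 0.789600

1 1 4907/5000
2 2 9539/10000
3 3 1161/1250
4 4 71/80
5 5 1093/1250
6 6 8513/10000
7 7 811/1000
8 8 987/1250
DF(2y) = 9539/10000 ≈ 0.953900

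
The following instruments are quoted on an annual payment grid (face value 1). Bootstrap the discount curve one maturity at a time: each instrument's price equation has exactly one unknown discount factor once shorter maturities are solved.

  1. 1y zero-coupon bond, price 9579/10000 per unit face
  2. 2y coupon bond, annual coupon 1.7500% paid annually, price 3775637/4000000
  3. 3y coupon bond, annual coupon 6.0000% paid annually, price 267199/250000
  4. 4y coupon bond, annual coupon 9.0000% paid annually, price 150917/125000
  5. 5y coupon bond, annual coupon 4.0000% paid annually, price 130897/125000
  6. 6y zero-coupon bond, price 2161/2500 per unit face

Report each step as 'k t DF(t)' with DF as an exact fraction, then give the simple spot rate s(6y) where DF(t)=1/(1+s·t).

1 1 9579/10000
2 2 1139/1250
3 3 361/400
4 4 2197/2500
5 5 1733/2000
6 6 2161/2500
s(6y) = (1/(2161/2500) − 1)/(6) = 113/4322 ≈ 2.6145%

step 1 [1y] zero: DF = P = 9579/10000 ≈ 0.957900
step 2 [2y] bond c/1=7/400: DF=(3775637/4000000 − 7/400·(0.957900))/(1+7/400) = 1139/1250 ≈ 0.911200
step 3 [3y] bond c/1=3/50: DF=(267199/250000 − 3/50·(0.957900+0.911200))/(1+3/50) = 361/400 ≈ 0.902500
step 4 [4y] bond c/1=9/100: DF=(150917/125000 − 9/100·(0.957900+0.911200+0.902500))/(1+9/100) = 2197/2500 ≈ 0.878800
step 5 [5y] bond c/1=1/25: DF=(130897/125000 − 1/25·(0.957900+0.911200+0.902500+0.878800))/(1+1/25) = 1733/2000 ≈ 0.866500
step 6 [6y] zero: DF = P = 2161/2500 ≈ 0.864400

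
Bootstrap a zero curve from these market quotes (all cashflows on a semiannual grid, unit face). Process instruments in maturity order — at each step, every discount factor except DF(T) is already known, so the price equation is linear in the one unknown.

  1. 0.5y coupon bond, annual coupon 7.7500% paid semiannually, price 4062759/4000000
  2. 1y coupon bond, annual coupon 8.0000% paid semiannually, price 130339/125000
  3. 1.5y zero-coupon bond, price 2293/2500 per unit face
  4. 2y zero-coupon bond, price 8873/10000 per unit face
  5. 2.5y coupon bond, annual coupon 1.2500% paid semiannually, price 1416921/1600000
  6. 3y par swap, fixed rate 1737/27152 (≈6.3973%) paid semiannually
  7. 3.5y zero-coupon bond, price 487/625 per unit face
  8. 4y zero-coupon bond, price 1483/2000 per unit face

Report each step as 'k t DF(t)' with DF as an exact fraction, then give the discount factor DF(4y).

step 1 [0.5y] bond c/2=31/800: DF=(4062759/4000000 − 31/800·(0))/(1+31/800) = 4889/5000 ≈ 0.977800
step 2 [1y] bond c/2=1/25: DF=(130339/125000 − 1/25·(0.977800))/(1+1/25) = 193/200 ≈ 0.965000
step 3 [1.5y] zero: DF = P = 2293/2500 ≈ 0.917200
step 4 [2y] zero: DF = P = 8873/10000 ≈ 0.887300
step 5 [2.5y] bond c/2=1/160: DF=(1416921/1600000 − 1/160·(0.977800+0.965000+0.917200+0.887300))/(1+1/160) = 1071/1250 ≈ 0.856800
step 6 [3y] swap r/2=1737/54304: DF=(1 − 1737/54304·(0.977800+0.965000+0.917200+0.887300+0.856800))/(1+1737/54304) = 8263/10000 ≈ 0.826300
step 7 [3.5y] zero: DF = P = 487/625 ≈ 0.779200
step 8 [4y] zero: DF = P = 1483/2000 ≈ 0.741500

1 1/2 4889/5000
2 1 193/200
3 3/2 2293/2500
4 2 8873/10000
5 5/2 1071/1250
6 3 8263/10000
7 7/2 487/625
8 4 1483/2000
DF(4y) = 1483/2000 ≈ 0.741500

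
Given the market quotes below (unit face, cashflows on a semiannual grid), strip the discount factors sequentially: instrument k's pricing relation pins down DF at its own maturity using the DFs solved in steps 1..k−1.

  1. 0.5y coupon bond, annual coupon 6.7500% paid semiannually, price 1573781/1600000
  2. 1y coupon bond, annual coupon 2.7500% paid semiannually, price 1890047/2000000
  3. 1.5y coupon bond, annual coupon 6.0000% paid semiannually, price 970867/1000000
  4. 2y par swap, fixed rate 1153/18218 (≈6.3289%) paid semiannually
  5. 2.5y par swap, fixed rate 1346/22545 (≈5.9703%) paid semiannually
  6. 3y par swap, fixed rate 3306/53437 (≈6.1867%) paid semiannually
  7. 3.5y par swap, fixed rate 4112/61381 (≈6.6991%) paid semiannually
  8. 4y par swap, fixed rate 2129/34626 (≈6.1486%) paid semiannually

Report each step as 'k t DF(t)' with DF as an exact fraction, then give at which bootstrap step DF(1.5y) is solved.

1 1/2 1903/2000
2 1 9193/10000
3 3/2 8881/10000
4 2 8847/10000
5 5/2 4327/5000
6 3 8347/10000
7 7/2 993/1250
8 4 7871/10000
DF(1.5y) is solved at step 3

step 1 [0.5y] bond c/2=27/800: DF=(1573781/1600000 − 27/800·(0))/(1+27/800) = 1903/2000 ≈ 0.951500
step 2 [1y] bond c/2=11/800: DF=(1890047/2000000 − 11/800·(0.951500))/(1+11/800) = 9193/10000 ≈ 0.919300
step 3 [1.5y] bond c/2=3/100: DF=(970867/1000000 − 3/100·(0.951500+0.919300))/(1+3/100) = 8881/10000 ≈ 0.888100
step 4 [2y] swap r/2=1153/36436: DF=(1 − 1153/36436·(0.951500+0.919300+0.888100))/(1+1153/36436) = 8847/10000 ≈ 0.884700
step 5 [2.5y] swap r/2=673/22545: DF=(1 − 673/22545·(0.951500+0.919300+0.888100+0.884700))/(1+673/22545) = 4327/5000 ≈ 0.865400
step 6 [3y] swap r/2=1653/53437: DF=(1 − 1653/53437·(0.951500+0.919300+0.888100+0.884700+0.865400))/(1+1653/53437) = 8347/10000 ≈ 0.834700
step 7 [3.5y] swap r/2=2056/61381: DF=(1 − 2056/61381·(0.951500+0.919300+0.888100+0.884700+0.865400+0.834700))/(1+2056/61381) = 993/1250 ≈ 0.794400
step 8 [4y] swap r/2=2129/69252: DF=(1 − 2129/69252·(0.951500+0.919300+0.888100+0.884700+0.865400+0.834700+0.794400))/(1+2129/69252) = 7871/10000 ≈ 0.787100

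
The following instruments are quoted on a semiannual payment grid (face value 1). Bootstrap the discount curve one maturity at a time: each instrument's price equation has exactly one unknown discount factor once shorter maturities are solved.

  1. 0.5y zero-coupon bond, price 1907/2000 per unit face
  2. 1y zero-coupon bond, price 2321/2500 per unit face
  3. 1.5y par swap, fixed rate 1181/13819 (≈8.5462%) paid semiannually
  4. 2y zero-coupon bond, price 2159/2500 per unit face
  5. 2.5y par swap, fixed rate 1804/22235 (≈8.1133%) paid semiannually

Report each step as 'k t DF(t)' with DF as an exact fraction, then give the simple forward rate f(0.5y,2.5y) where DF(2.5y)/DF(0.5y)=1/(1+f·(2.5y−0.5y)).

1 1/2 1907/2000
2 1 2321/2500
3 3/2 8819/10000
4 2 2159/2500
5 5/2 2049/2500
f(0.5y,2.5y) = ((1907/2000)/(2049/2500) − 1)/(2) = 1339/16392 ≈ 8.1686%

step 1 [0.5y] zero: DF = P = 1907/2000 ≈ 0.953500
step 2 [1y] zero: DF = P = 2321/2500 ≈ 0.928400
step 3 [1.5y] swap r/2=1181/27638: DF=(1 − 1181/27638·(0.953500+0.928400))/(1+1181/27638) = 8819/10000 ≈ 0.881900
step 4 [2y] zero: DF = P = 2159/2500 ≈ 0.863600
step 5 [2.5y] swap r/2=902/22235: DF=(1 − 902/22235·(0.953500+0.928400+0.881900+0.863600))/(1+902/22235) = 2049/2500 ≈ 0.819600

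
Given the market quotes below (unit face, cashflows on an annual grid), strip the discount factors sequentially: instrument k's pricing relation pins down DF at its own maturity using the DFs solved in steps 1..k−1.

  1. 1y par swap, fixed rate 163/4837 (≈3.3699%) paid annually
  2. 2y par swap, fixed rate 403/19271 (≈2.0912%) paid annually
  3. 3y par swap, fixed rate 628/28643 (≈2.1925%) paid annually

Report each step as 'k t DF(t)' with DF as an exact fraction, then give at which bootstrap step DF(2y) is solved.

step 1 [1y] swap r/1=163/4837: DF=(1 − 163/4837·(0))/(1+163/4837) = 4837/5000 ≈ 0.967400
step 2 [2y] swap r/1=403/19271: DF=(1 − 403/19271·(0.967400))/(1+403/19271) = 9597/10000 ≈ 0.959700
step 3 [3y] swap r/1=628/28643: DF=(1 − 628/28643·(0.967400+0.959700))/(1+628/28643) = 2343/2500 ≈ 0.937200

1 1 4837/5000
2 2 9597/10000
3 3 2343/2500
DF(2y) is solved at step 2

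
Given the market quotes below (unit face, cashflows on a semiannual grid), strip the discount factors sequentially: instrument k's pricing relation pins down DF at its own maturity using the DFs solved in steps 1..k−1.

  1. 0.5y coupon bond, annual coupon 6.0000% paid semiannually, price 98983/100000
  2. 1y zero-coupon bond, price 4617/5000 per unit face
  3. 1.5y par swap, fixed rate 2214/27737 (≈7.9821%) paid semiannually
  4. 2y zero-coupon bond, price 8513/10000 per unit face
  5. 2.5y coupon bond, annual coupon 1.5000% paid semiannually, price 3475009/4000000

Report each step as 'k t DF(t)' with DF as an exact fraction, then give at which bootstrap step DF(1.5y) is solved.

step 1 [0.5y] bond c/2=3/100: DF=(98983/100000 − 3/100·(0))/(1+3/100) = 961/1000 ≈ 0.961000
step 2 [1y] zero: DF = P = 4617/5000 ≈ 0.923400
step 3 [1.5y] swap r/2=1107/27737: DF=(1 − 1107/27737·(0.961000+0.923400))/(1+1107/27737) = 8893/10000 ≈ 0.889300
step 4 [2y] zero: DF = P = 8513/10000 ≈ 0.851300
step 5 [2.5y] bond c/2=3/400: DF=(3475009/4000000 − 3/400·(0.961000+0.923400+0.889300+0.851300))/(1+3/400) = 8353/10000 ≈ 0.835300

1 1/2 961/1000
2 1 4617/5000
3 3/2 8893/10000
4 2 8513/10000
5 5/2 8353/10000
DF(1.5y) is solved at step 3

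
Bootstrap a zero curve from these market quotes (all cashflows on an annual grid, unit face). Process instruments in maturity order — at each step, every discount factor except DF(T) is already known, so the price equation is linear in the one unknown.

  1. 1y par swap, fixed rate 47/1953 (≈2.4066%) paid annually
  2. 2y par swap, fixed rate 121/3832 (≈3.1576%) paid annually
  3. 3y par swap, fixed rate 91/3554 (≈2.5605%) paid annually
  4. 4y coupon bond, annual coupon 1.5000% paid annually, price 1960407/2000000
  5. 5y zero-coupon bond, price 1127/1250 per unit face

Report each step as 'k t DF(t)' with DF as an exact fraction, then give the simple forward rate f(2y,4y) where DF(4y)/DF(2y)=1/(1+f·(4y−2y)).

1 1 1953/2000
2 2 1879/2000
3 3 1159/1250
4 4 9237/10000
5 5 1127/1250
f(2y,4y) = ((1879/2000)/(9237/10000) − 1)/(2) = 79/9237 ≈ 0.8553%

step 1 [1y] swap r/1=47/1953: DF=(1 − 47/1953·(0))/(1+47/1953) = 1953/2000 ≈ 0.976500
step 2 [2y] swap r/1=121/3832: DF=(1 − 121/3832·(0.976500))/(1+121/3832) = 1879/2000 ≈ 0.939500
step 3 [3y] swap r/1=91/3554: DF=(1 − 91/3554·(0.976500+0.939500))/(1+91/3554) = 1159/1250 ≈ 0.927200
step 4 [4y] bond c/1=3/200: DF=(1960407/2000000 − 3/200·(0.976500+0.939500+0.927200))/(1+3/200) = 9237/10000 ≈ 0.923700
step 5 [5y] zero: DF = P = 1127/1250 ≈ 0.901600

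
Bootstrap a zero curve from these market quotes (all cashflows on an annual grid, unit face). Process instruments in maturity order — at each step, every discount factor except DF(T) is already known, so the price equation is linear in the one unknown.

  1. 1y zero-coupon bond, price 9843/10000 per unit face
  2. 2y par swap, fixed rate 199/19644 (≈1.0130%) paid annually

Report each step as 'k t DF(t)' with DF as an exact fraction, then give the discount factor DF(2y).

1 1 9843/10000
2 2 9801/10000
DF(2y) = 9801/10000 ≈ 0.980100

step 1 [1y] zero: DF = P = 9843/10000 ≈ 0.984300
step 2 [2y] swap r/1=199/19644: DF=(1 − 199/19644·(0.984300))/(1+199/19644) = 9801/10000 ≈ 0.980100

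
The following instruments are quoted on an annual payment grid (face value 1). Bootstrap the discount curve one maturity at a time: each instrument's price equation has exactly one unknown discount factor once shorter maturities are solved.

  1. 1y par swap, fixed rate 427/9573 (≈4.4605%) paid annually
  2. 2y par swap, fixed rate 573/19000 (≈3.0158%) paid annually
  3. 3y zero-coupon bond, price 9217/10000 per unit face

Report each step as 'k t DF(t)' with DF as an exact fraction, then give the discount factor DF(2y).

1 1 9573/10000
2 2 9427/10000
3 3 9217/10000
DF(2y) = 9427/10000 ≈ 0.942700

step 1 [1y] swap r/1=427/9573: DF=(1 − 427/9573·(0))/(1+427/9573) = 9573/10000 ≈ 0.957300
step 2 [2y] swap r/1=573/19000: DF=(1 − 573/19000·(0.957300))/(1+573/19000) = 9427/10000 ≈ 0.942700
step 3 [3y] zero: DF = P = 9217/10000 ≈ 0.921700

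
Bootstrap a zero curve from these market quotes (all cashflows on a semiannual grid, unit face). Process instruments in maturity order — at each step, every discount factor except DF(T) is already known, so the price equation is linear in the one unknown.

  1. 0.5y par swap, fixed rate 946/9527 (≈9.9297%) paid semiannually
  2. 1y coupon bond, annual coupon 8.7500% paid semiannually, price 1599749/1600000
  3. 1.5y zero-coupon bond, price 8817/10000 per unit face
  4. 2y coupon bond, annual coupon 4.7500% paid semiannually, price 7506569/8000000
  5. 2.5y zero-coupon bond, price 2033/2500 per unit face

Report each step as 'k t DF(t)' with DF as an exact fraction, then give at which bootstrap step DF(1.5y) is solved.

step 1 [0.5y] swap r/2=473/9527: DF=(1 − 473/9527·(0))/(1+473/9527) = 9527/10000 ≈ 0.952700
step 2 [1y] bond c/2=7/160: DF=(1599749/1600000 − 7/160·(0.952700))/(1+7/160) = 459/500 ≈ 0.918000
step 3 [1.5y] zero: DF = P = 8817/10000 ≈ 0.881700
step 4 [2y] bond c/2=19/800: DF=(7506569/8000000 − 19/800·(0.952700+0.918000+0.881700))/(1+19/800) = 8527/10000 ≈ 0.852700
step 5 [2.5y] zero: DF = P = 2033/2500 ≈ 0.813200

1 1/2 9527/10000
2 1 459/500
3 3/2 8817/10000
4 2 8527/10000
5 5/2 2033/2500
DF(1.5y) is solved at step 3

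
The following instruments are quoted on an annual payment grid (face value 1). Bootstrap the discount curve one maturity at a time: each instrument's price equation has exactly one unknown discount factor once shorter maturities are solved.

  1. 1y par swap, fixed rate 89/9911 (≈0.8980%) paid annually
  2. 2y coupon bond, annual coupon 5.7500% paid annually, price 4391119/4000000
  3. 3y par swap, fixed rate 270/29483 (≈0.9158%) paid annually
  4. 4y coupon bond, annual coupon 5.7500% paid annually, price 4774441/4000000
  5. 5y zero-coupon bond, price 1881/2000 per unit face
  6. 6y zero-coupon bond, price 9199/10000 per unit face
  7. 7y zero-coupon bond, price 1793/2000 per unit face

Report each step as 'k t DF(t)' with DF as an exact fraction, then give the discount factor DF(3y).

step 1 [1y] swap r/1=89/9911: DF=(1 − 89/9911·(0))/(1+89/9911) = 9911/10000 ≈ 0.991100
step 2 [2y] bond c/1=23/400: DF=(4391119/4000000 − 23/400·(0.991100))/(1+23/400) = 4921/5000 ≈ 0.984200
step 3 [3y] swap r/1=270/29483: DF=(1 − 270/29483·(0.991100+0.984200))/(1+270/29483) = 973/1000 ≈ 0.973000
step 4 [4y] bond c/1=23/400: DF=(4774441/4000000 − 23/400·(0.991100+0.984200+0.973000))/(1+23/400) = 2421/2500 ≈ 0.968400
step 5 [5y] zero: DF = P = 1881/2000 ≈ 0.940500
step 6 [6y] zero: DF = P = 9199/10000 ≈ 0.919900
step 7 [7y] zero: DF = P = 1793/2000 ≈ 0.896500

1 1 9911/10000
2 2 4921/5000
3 3 973/1000
4 4 2421/2500
5 5 1881/2000
6 6 9199/10000
7 7 1793/2000
DF(3y) = 973/1000 ≈ 0.973000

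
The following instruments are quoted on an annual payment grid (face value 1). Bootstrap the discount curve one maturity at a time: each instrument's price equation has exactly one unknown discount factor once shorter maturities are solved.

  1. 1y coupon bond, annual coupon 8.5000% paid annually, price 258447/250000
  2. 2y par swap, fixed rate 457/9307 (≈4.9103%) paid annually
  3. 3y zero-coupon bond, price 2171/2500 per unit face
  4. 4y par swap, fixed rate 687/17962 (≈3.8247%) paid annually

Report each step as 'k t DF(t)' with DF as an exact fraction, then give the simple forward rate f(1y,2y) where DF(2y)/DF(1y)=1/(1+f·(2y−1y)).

1 1 1191/1250
2 2 4543/5000
3 3 2171/2500
4 4 4313/5000
f(1y,2y) = ((1191/1250)/(4543/5000) − 1)/(1) = 221/4543 ≈ 4.8646%

step 1 [1y] bond c/1=17/200: DF=(258447/250000 − 17/200·(0))/(1+17/200) = 1191/1250 ≈ 0.952800
step 2 [2y] swap r/1=457/9307: DF=(1 − 457/9307·(0.952800))/(1+457/9307) = 4543/5000 ≈ 0.908600
step 3 [3y] zero: DF = P = 2171/2500 ≈ 0.868400
step 4 [4y] swap r/1=687/17962: DF=(1 − 687/17962·(0.952800+0.908600+0.868400))/(1+687/17962) = 4313/5000 ≈ 0.862600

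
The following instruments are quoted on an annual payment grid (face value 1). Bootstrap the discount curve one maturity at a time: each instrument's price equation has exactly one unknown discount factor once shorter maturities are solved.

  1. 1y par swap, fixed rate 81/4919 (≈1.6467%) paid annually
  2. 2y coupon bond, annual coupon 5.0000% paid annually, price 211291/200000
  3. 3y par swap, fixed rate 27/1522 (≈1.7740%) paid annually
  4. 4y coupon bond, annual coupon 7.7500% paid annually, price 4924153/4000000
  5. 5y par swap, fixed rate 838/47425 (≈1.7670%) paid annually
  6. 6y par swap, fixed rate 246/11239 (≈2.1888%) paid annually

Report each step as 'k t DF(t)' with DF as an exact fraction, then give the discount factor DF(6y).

1 1 4919/5000
2 2 9593/10000
3 3 9487/10000
4 4 1869/2000
5 5 4581/5000
6 6 877/1000
DF(6y) = 877/1000 ≈ 0.877000

step 1 [1y] swap r/1=81/4919: DF=(1 − 81/4919·(0))/(1+81/4919) = 4919/5000 ≈ 0.983800
step 2 [2y] bond c/1=1/20: DF=(211291/200000 − 1/20·(0.983800))/(1+1/20) = 9593/10000 ≈ 0.959300
step 3 [3y] swap r/1=27/1522: DF=(1 − 27/1522·(0.983800+0.959300))/(1+27/1522) = 9487/10000 ≈ 0.948700
step 4 [4y] bond c/1=31/400: DF=(4924153/4000000 − 31/400·(0.983800+0.959300+0.948700))/(1+31/400) = 1869/2000 ≈ 0.934500
step 5 [5y] swap r/1=838/47425: DF=(1 − 838/47425·(0.983800+0.959300+0.948700+0.934500))/(1+838/47425) = 4581/5000 ≈ 0.916200
step 6 [6y] swap r/1=246/11239: DF=(1 − 246/11239·(0.983800+0.959300+0.948700+0.934500+0.916200))/(1+246/11239) = 877/1000 ≈ 0.877000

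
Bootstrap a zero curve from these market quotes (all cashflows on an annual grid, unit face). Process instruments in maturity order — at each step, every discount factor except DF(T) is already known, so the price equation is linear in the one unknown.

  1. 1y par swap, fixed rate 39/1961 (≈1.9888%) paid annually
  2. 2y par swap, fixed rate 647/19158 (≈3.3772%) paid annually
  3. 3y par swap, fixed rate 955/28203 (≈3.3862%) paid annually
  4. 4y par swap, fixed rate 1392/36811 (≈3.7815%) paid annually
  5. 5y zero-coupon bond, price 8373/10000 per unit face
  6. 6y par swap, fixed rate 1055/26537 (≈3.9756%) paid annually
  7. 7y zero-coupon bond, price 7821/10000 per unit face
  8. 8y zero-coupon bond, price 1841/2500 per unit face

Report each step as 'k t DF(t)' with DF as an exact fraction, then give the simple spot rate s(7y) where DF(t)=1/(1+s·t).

step 1 [1y] swap r/1=39/1961: DF=(1 − 39/1961·(0))/(1+39/1961) = 1961/2000 ≈ 0.980500
step 2 [2y] swap r/1=647/19158: DF=(1 − 647/19158·(0.980500))/(1+647/19158) = 9353/10000 ≈ 0.935300
step 3 [3y] swap r/1=955/28203: DF=(1 − 955/28203·(0.980500+0.935300))/(1+955/28203) = 1809/2000 ≈ 0.904500
step 4 [4y] swap r/1=1392/36811: DF=(1 − 1392/36811·(0.980500+0.935300+0.904500))/(1+1392/36811) = 538/625 ≈ 0.860800
step 5 [5y] zero: DF = P = 8373/10000 ≈ 0.837300
step 6 [6y] swap r/1=1055/26537: DF=(1 − 1055/26537·(0.980500+0.935300+0.904500+0.860800+0.837300))/(1+1055/26537) = 789/1000 ≈ 0.789000
step 7 [7y] zero: DF = P = 7821/10000 ≈ 0.782100
step 8 [8y] zero: DF = P = 1841/2500 ≈ 0.736400

1 1 1961/2000
2 2 9353/10000
3 3 1809/2000
4 4 538/625
5 5 8373/10000
6 6 789/1000
7 7 7821/10000
8 8 1841/2500
s(7y) = (1/(7821/10000) − 1)/(7) = 2179/54747 ≈ 3.9801%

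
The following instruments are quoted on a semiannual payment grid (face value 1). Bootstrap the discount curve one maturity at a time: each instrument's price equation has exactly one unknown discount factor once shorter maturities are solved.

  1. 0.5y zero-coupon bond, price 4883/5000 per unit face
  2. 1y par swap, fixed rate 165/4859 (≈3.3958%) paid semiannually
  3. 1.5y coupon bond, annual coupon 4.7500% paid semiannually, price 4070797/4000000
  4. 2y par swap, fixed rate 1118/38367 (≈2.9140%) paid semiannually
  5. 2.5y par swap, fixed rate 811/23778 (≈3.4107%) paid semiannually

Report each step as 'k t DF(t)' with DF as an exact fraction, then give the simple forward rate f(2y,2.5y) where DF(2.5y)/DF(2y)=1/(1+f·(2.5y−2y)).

step 1 [0.5y] zero: DF = P = 4883/5000 ≈ 0.976600
step 2 [1y] swap r/2=165/9718: DF=(1 − 165/9718·(0.976600))/(1+165/9718) = 967/1000 ≈ 0.967000
step 3 [1.5y] bond c/2=19/800: DF=(4070797/4000000 − 19/800·(0.976600+0.967000))/(1+19/800) = 949/1000 ≈ 0.949000
step 4 [2y] swap r/2=559/38367: DF=(1 − 559/38367·(0.976600+0.967000+0.949000))/(1+559/38367) = 9441/10000 ≈ 0.944100
step 5 [2.5y] swap r/2=811/47556: DF=(1 − 811/47556·(0.976600+0.967000+0.949000+0.944100))/(1+811/47556) = 9189/10000 ≈ 0.918900

1 1/2 4883/5000
2 1 967/1000
3 3/2 949/1000
4 2 9441/10000
5 5/2 9189/10000
f(2y,2.5y) = ((9441/10000)/(9189/10000) − 1)/(1/2) = 56/1021 ≈ 5.4848%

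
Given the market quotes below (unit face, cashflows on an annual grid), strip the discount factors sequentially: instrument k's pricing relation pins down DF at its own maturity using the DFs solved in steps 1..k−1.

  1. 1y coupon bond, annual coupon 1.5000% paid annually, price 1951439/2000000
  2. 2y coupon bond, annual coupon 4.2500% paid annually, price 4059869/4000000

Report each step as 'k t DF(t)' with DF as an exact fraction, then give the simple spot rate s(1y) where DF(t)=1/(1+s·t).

step 1 [1y] bond c/1=3/200: DF=(1951439/2000000 − 3/200·(0))/(1+3/200) = 9613/10000 ≈ 0.961300
step 2 [2y] bond c/1=17/400: DF=(4059869/4000000 − 17/400·(0.961300))/(1+17/400) = 584/625 ≈ 0.934400

1 1 9613/10000
2 2 584/625
s(1y) = (1/(9613/10000) − 1)/(1) = 387/9613 ≈ 4.0258%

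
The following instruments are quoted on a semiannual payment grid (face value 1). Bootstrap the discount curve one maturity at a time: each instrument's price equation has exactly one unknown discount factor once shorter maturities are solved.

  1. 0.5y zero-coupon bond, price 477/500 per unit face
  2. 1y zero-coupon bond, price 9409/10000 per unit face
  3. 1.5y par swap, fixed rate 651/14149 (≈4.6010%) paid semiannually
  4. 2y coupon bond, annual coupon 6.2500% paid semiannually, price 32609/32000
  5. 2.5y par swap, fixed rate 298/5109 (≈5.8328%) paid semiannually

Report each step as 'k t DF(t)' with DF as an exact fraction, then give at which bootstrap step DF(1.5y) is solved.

step 1 [0.5y] zero: DF = P = 477/500 ≈ 0.954000
step 2 [1y] zero: DF = P = 9409/10000 ≈ 0.940900
step 3 [1.5y] swap r/2=651/28298: DF=(1 − 651/28298·(0.954000+0.940900))/(1+651/28298) = 9349/10000 ≈ 0.934900
step 4 [2y] bond c/2=1/32: DF=(32609/32000 − 1/32·(0.954000+0.940900+0.934900))/(1+1/32) = 564/625 ≈ 0.902400
step 5 [2.5y] swap r/2=149/5109: DF=(1 − 149/5109·(0.954000+0.940900+0.934900+0.902400))/(1+149/5109) = 8659/10000 ≈ 0.865900

1 1/2 477/500
2 1 9409/10000
3 3/2 9349/10000
4 2 564/625
5 5/2 8659/10000
DF(1.5y) is solved at step 3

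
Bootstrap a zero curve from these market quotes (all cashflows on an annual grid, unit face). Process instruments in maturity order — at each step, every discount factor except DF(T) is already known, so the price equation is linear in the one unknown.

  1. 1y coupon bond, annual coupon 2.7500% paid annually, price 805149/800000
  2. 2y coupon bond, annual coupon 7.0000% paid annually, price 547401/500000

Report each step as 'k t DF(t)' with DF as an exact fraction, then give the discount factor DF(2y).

1 1 1959/2000
2 2 9591/10000
DF(2y) = 9591/10000 ≈ 0.959100

step 1 [1y] bond c/1=11/400: DF=(805149/800000 − 11/400·(0))/(1+11/400) = 1959/2000 ≈ 0.979500
step 2 [2y] bond c/1=7/100: DF=(547401/500000 − 7/100·(0.979500))/(1+7/100) = 9591/10000 ≈ 0.959100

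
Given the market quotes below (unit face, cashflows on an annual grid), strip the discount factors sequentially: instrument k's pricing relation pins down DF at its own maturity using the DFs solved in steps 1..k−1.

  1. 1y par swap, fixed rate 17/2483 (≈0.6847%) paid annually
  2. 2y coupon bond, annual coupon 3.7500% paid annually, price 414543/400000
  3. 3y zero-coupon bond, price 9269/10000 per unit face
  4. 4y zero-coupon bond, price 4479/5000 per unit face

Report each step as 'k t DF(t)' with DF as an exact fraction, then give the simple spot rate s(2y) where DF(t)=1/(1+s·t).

1 1 2483/2500
2 2 963/1000
3 3 9269/10000
4 4 4479/5000
s(2y) = (1/(963/1000) − 1)/(2) = 37/1926 ≈ 1.9211%

step 1 [1y] swap r/1=17/2483: DF=(1 − 17/2483·(0))/(1+17/2483) = 2483/2500 ≈ 0.993200
step 2 [2y] bond c/1=3/80: DF=(414543/400000 − 3/80·(0.993200))/(1+3/80) = 963/1000 ≈ 0.963000
step 3 [3y] zero: DF = P = 9269/10000 ≈ 0.926900
step 4 [4y] zero: DF = P = 4479/5000 ≈ 0.895800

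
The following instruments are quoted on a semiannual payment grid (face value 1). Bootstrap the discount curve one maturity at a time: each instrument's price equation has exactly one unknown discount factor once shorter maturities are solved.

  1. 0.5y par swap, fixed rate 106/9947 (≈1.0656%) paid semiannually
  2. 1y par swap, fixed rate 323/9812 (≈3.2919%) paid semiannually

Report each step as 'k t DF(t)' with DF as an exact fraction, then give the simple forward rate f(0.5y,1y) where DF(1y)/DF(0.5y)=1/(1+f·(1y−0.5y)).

1 1/2 9947/10000
2 1 9677/10000
f(0.5y,1y) = ((9947/10000)/(9677/10000) − 1)/(1/2) = 540/9677 ≈ 5.5802%

step 1 [0.5y] swap r/2=53/9947: DF=(1 − 53/9947·(0))/(1+53/9947) = 9947/10000 ≈ 0.994700
step 2 [1y] swap r/2=323/19624: DF=(1 − 323/19624·(0.994700))/(1+323/19624) = 9677/10000 ≈ 0.967700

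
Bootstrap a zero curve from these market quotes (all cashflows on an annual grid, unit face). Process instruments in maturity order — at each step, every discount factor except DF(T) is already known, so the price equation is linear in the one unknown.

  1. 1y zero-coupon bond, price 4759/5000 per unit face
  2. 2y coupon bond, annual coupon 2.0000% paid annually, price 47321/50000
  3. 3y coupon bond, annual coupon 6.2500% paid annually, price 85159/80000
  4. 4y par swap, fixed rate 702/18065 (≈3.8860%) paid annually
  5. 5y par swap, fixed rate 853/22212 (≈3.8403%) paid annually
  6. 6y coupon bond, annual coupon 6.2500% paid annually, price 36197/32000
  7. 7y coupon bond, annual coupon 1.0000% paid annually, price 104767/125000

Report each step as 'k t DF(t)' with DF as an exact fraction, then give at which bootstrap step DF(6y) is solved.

1 1 4759/5000
2 2 2273/2500
3 3 2231/2500
4 4 2149/2500
5 5 4147/5000
6 6 8033/10000
7 7 7779/10000
DF(6y) is solved at step 6

step 1 [1y] zero: DF = P = 4759/5000 ≈ 0.951800
step 2 [2y] bond c/1=1/50: DF=(47321/50000 − 1/50·(0.951800))/(1+1/50) = 2273/2500 ≈ 0.909200
step 3 [3y] bond c/1=1/16: DF=(85159/80000 − 1/16·(0.951800+0.909200))/(1+1/16) = 2231/2500 ≈ 0.892400
step 4 [4y] swap r/1=702/18065: DF=(1 − 702/18065·(0.951800+0.909200+0.892400))/(1+702/18065) = 2149/2500 ≈ 0.859600
step 5 [5y] swap r/1=853/22212: DF=(1 − 853/22212·(0.951800+0.909200+0.892400+0.859600))/(1+853/22212) = 4147/5000 ≈ 0.829400
step 6 [6y] bond c/1=1/16: DF=(36197/32000 − 1/16·(0.951800+0.909200+0.892400+0.859600+0.829400))/(1+1/16) = 8033/10000 ≈ 0.803300
step 7 [7y] bond c/1=1/100: DF=(104767/125000 − 1/100·(0.951800+0.909200+0.892400+0.859600+0.829400+0.803300))/(1+1/100) = 7779/10000 ≈ 0.777900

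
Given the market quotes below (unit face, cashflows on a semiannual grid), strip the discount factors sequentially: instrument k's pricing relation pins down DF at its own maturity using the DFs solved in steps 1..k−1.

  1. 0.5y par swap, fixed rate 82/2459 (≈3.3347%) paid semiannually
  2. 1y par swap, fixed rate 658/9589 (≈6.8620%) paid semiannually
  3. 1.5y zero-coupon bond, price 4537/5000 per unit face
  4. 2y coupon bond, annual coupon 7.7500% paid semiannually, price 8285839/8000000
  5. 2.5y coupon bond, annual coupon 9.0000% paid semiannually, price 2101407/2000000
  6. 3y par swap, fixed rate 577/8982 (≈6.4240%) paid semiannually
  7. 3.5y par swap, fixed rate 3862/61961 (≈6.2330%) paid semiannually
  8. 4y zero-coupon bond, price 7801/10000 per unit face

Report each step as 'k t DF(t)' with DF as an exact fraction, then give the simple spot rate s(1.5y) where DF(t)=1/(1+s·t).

1 1/2 2459/2500
2 1 4671/5000
3 3/2 4537/5000
4 2 8917/10000
5 5/2 4227/5000
6 3 8269/10000
7 7/2 8069/10000
8 4 7801/10000
s(1.5y) = (1/(4537/5000) − 1)/(3/2) = 926/13611 ≈ 6.8033%

step 1 [0.5y] swap r/2=41/2459: DF=(1 − 41/2459·(0))/(1+41/2459) = 2459/2500 ≈ 0.983600
step 2 [1y] swap r/2=329/9589: DF=(1 − 329/9589·(0.983600))/(1+329/9589) = 4671/5000 ≈ 0.934200
step 3 [1.5y] zero: DF = P = 4537/5000 ≈ 0.907400
step 4 [2y] bond c/2=31/800: DF=(8285839/8000000 − 31/800·(0.983600+0.934200+0.907400))/(1+31/800) = 8917/10000 ≈ 0.891700
step 5 [2.5y] bond c/2=9/200: DF=(2101407/2000000 − 9/200·(0.983600+0.934200+0.907400+0.891700))/(1+9/200) = 4227/5000 ≈ 0.845400
step 6 [3y] swap r/2=577/17964: DF=(1 − 577/17964·(0.983600+0.934200+0.907400+0.891700+0.845400))/(1+577/17964) = 8269/10000 ≈ 0.826900
step 7 [3.5y] swap r/2=1931/61961: DF=(1 − 1931/61961·(0.983600+0.934200+0.907400+0.891700+0.845400+0.826900))/(1+1931/61961) = 8069/10000 ≈ 0.806900
step 8 [4y] zero: DF = P = 7801/10000 ≈ 0.780100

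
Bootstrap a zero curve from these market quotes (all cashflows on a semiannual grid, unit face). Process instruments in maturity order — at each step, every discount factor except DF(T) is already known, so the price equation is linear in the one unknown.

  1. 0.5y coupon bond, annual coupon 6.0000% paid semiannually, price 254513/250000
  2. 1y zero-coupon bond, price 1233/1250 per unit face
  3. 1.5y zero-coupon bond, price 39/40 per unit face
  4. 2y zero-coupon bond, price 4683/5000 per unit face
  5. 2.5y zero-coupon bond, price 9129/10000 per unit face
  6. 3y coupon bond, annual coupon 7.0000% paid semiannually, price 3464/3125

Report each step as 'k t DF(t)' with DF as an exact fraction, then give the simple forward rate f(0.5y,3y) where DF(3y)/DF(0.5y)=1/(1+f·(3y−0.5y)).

1 1/2 2471/2500
2 1 1233/1250
3 3/2 39/40
4 2 4683/5000
5 5/2 9129/10000
6 3 9087/10000
f(0.5y,3y) = ((2471/2500)/(9087/10000) − 1)/(5/2) = 1594/45435 ≈ 3.5083%

step 1 [0.5y] bond c/2=3/100: DF=(254513/250000 − 3/100·(0))/(1+3/100) = 2471/2500 ≈ 0.988400
step 2 [1y] zero: DF = P = 1233/1250 ≈ 0.986400
step 3 [1.5y] zero: DF = P = 39/40 ≈ 0.975000
step 4 [2y] zero: DF = P = 4683/5000 ≈ 0.936600
step 5 [2.5y] zero: DF = P = 9129/10000 ≈ 0.912900
step 6 [3y] bond c/2=7/200: DF=(3464/3125 − 7/200·(0.988400+0.986400+0.975000+0.936600+0.912900))/(1+7/200) = 9087/10000 ≈ 0.908700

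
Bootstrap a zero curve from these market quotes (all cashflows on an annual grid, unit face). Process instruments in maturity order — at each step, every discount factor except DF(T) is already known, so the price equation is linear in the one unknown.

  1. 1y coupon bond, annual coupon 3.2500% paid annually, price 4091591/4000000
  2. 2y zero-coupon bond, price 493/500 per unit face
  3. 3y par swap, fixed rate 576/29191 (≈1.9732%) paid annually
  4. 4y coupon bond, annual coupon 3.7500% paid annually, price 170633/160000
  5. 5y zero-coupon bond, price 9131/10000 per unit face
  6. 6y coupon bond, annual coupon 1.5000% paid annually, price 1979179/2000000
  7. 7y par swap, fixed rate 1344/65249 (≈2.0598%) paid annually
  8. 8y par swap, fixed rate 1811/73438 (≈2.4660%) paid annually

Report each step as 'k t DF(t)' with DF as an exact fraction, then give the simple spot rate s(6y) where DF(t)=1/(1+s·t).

step 1 [1y] bond c/1=13/400: DF=(4091591/4000000 − 13/400·(0))/(1+13/400) = 9907/10000 ≈ 0.990700
step 2 [2y] zero: DF = P = 493/500 ≈ 0.986000
step 3 [3y] swap r/1=576/29191: DF=(1 − 576/29191·(0.990700+0.986000))/(1+576/29191) = 589/625 ≈ 0.942400
step 4 [4y] bond c/1=3/80: DF=(170633/160000 − 3/80·(0.990700+0.986000+0.942400))/(1+3/80) = 1153/1250 ≈ 0.922400
step 5 [5y] zero: DF = P = 9131/10000 ≈ 0.913100
step 6 [6y] bond c/1=3/200: DF=(1979179/2000000 − 3/200·(0.990700+0.986000+0.942400+0.922400+0.913100))/(1+3/200) = 9047/10000 ≈ 0.904700
step 7 [7y] swap r/1=1344/65249: DF=(1 − 1344/65249·(0.990700+0.986000+0.942400+0.922400+0.913100+0.904700))/(1+1344/65249) = 541/625 ≈ 0.865600
step 8 [8y] swap r/1=1811/73438: DF=(1 − 1811/73438·(0.990700+0.986000+0.942400+0.922400+0.913100+0.904700+0.865600))/(1+1811/73438) = 8189/10000 ≈ 0.818900

1 1 9907/10000
2 2 493/500
3 3 589/625
4 4 1153/1250
5 5 9131/10000
6 6 9047/10000
7 7 541/625
8 8 8189/10000
s(6y) = (1/(9047/10000) − 1)/(6) = 953/54282 ≈ 1.7556%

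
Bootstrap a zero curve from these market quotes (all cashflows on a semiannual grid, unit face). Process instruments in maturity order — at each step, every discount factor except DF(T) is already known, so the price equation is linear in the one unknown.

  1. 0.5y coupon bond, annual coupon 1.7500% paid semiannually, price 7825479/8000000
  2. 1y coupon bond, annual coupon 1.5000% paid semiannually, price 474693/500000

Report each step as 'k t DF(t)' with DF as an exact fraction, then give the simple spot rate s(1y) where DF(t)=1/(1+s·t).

step 1 [0.5y] bond c/2=7/800: DF=(7825479/8000000 − 7/800·(0))/(1+7/800) = 9697/10000 ≈ 0.969700
step 2 [1y] bond c/2=3/400: DF=(474693/500000 − 3/400·(0.969700))/(1+3/400) = 9351/10000 ≈ 0.935100

1 1/2 9697/10000
2 1 9351/10000
s(1y) = (1/(9351/10000) − 1)/(1) = 649/9351 ≈ 6.9404%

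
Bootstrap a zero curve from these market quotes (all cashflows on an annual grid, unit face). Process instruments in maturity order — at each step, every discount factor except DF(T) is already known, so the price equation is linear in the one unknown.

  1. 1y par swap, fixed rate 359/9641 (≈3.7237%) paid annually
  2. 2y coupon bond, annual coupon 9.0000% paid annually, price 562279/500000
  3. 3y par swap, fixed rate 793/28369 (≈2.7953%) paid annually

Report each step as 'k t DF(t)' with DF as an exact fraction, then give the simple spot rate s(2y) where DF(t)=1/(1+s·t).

step 1 [1y] swap r/1=359/9641: DF=(1 − 359/9641·(0))/(1+359/9641) = 9641/10000 ≈ 0.964100
step 2 [2y] bond c/1=9/100: DF=(562279/500000 − 9/100·(0.964100))/(1+9/100) = 9521/10000 ≈ 0.952100
step 3 [3y] swap r/1=793/28369: DF=(1 − 793/28369·(0.964100+0.952100))/(1+793/28369) = 9207/10000 ≈ 0.920700

1 1 9641/10000
2 2 9521/10000
3 3 9207/10000
s(2y) = (1/(9521/10000) − 1)/(2) = 479/19042 ≈ 2.5155%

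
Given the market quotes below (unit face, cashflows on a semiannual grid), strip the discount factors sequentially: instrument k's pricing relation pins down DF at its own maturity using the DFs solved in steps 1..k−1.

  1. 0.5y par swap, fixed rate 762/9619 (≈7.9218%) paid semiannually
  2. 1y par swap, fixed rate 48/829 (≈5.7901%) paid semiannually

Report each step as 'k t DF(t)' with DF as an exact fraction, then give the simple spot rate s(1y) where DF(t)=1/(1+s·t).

step 1 [0.5y] swap r/2=381/9619: DF=(1 − 381/9619·(0))/(1+381/9619) = 9619/10000 ≈ 0.961900
step 2 [1y] swap r/2=24/829: DF=(1 − 24/829·(0.961900))/(1+24/829) = 1181/1250 ≈ 0.944800

1 1/2 9619/10000
2 1 1181/1250
s(1y) = (1/(1181/1250) − 1)/(1) = 69/1181 ≈ 5.8425%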